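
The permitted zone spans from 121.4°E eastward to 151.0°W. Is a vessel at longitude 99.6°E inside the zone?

No

Band width going east from +121.4° to -151.0°: ((-151.0 − 121.4) mod 360) = 87.6°.
Offset of +99.6° east of the west edge: ((99.6 − 121.4) mod 360) = 338.2°.
338.2° > 87.6° ⇒ outside.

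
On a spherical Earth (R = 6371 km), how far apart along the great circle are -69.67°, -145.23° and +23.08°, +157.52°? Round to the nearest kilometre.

11256 km

Δλ = 157.52 − -145.23 = 302.75°; wrapped into (−180°, 180°]: -57.25°.
Δφ = 23.08 − -69.67 = 92.75°.
a = sin²(Δφ/2) + cos φ₁ · cos φ₂ · sin²(Δλ/2) = 0.597345.
c = 2·atan2(√a, √(1−a)) = 1.76674 rad → d = 6371·c ≈ 11255.89 km.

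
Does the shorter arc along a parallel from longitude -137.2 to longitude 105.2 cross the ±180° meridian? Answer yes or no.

Naïve |105.2 − -137.2| = 242.4° > 180°, so the shorter arc goes the other way round — across 180°.
Signed shortest Δλ = ((105.2 − -137.2 + 180) mod 360) − 180 = -117.6°.
Going west by 117.6° from -137.2° passes through 180° before reaching +105.2°.

Yes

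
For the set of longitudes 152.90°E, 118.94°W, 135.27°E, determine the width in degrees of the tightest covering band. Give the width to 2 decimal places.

105.79°

Sort the longitudes: -118.94°, +135.27°, +152.90°.
Eastward gaps between consecutive values (wrapping around): 254.21°, 17.63°, 88.16°.
Largest gap = 254.21° ⇒ minimal covering band is its complement: 360° − 254.21° = 105.79°.
Band runs from +135.27° eastward to -118.94°, crossing the antimeridian.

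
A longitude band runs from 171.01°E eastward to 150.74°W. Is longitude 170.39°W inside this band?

Band width going east from +171.01° to -150.74°: ((-150.74 − 171.01) mod 360) = 38.25°.
Offset of -170.39° east of the west edge: ((-170.39 − 171.01) mod 360) = 18.60°.
18.60° ≤ 38.25° ⇒ inside.

Yes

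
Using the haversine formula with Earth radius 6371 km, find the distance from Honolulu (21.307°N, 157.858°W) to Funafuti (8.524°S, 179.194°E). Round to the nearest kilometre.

4157 km

Δλ = 179.194 − -157.858 = 337.052°; wrapped into (−180°, 180°]: -22.948°.
Δφ = -8.524 − 21.307 = -29.831°.
a = sin²(Δφ/2) + cos φ₁ · cos φ₂ · sin²(Δλ/2) = 0.102710.
c = 2·atan2(√a, √(1−a)) = 0.65248 rad → d = 6371·c ≈ 4156.96 km.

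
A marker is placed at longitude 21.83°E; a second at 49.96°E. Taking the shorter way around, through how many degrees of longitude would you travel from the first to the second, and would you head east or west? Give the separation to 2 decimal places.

28.13° east

Raw difference: 49.96 − 21.83 = 28.13°.
Normalise into (−180°, 180°]: 28.13° stays 28.13°.
Positive ⇒ the second point lies to the east; separation 28.13°.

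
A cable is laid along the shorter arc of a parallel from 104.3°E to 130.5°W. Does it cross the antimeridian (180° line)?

Yes

Naïve |-130.5 − 104.3| = 234.8° > 180°, so the shorter arc goes the other way round — across 180°.
Signed shortest Δλ = ((-130.5 − 104.3 + 180) mod 360) − 180 = 125.2°.
Going east by 125.2° from +104.3° passes through 180° before reaching -130.5°.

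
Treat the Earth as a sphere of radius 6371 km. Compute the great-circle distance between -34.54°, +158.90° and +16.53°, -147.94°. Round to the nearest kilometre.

Δλ = -147.94 − 158.90 = -306.84°; wrapped into (−180°, 180°]: 53.16°.
Δφ = 16.53 − -34.54 = 51.07°.
a = sin²(Δφ/2) + cos φ₁ · cos φ₂ · sin²(Δλ/2) = 0.343917.
c = 2·atan2(√a, √(1−a)) = 1.25332 rad → d = 6371·c ≈ 7984.93 km.

7985 km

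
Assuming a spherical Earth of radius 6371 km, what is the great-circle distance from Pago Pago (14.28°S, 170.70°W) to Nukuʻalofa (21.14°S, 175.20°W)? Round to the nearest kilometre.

899 km

Δλ = -175.20 − -170.70 = -4.50°.
Δφ = -21.14 − -14.28 = -6.86°.
a = sin²(Δφ/2) + cos φ₁ · cos φ₂ · sin²(Δλ/2) = 0.004973.
c = 2·atan2(√a, √(1−a)) = 0.14115 rad → d = 6371·c ≈ 899.28 km.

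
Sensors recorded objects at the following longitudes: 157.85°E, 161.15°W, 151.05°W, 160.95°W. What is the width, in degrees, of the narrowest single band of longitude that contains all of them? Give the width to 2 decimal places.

51.10°

Sort the longitudes: -161.15°, -160.95°, -151.05°, +157.85°.
Eastward gaps between consecutive values (wrapping around): 0.20°, 9.90°, 308.90°, 41.00°.
Largest gap = 308.90° ⇒ minimal covering band is its complement: 360° − 308.90° = 51.10°.
Band runs from +157.85° eastward to -151.05°, crossing the antimeridian.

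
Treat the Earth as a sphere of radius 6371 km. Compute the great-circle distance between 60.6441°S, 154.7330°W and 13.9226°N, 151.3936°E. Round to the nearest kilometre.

Δλ = 151.3936 − -154.7330 = 306.1266°; wrapped into (−180°, 180°]: -53.8734°.
Δφ = 13.9226 − -60.6441 = 74.5667°.
a = sin²(Δφ/2) + cos φ₁ · cos φ₂ · sin²(Δλ/2) = 0.464589.
c = 2·atan2(√a, √(1−a)) = 1.49992 rad → d = 6371·c ≈ 9555.96 km.

9556 km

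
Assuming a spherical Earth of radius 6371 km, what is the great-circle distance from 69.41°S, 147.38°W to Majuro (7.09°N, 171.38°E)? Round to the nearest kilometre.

Δλ = 171.38 − -147.38 = 318.76°; wrapped into (−180°, 180°]: -41.24°.
Δφ = 7.09 − -69.41 = 76.50°.
a = sin²(Δφ/2) + cos φ₁ · cos φ₂ · sin²(Δλ/2) = 0.426560.
c = 2·atan2(√a, √(1−a)) = 1.42338 rad → d = 6371·c ≈ 9068.37 km.

9068 km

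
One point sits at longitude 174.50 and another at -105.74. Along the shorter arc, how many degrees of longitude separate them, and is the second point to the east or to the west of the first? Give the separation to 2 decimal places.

Raw difference: -105.74 − 174.50 = -280.24°.
Normalise into (−180°, 180°]: -280.24° + 360° = 79.76°.
Positive ⇒ the second point lies to the east; separation 79.76°.

79.76° east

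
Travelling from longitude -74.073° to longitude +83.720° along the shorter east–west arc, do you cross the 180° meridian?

No

Signed shortest Δλ = ((83.720 − -74.073 + 180) mod 360) − 180 = 157.793°.
Going east by 157.793° from -74.073° reaches +83.720° without touching 180°.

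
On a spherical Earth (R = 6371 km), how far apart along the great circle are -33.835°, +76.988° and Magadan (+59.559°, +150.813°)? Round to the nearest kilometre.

12373 km

Δλ = 150.813 − 76.988 = 73.825°.
Δφ = 59.559 − -33.835 = 93.394°.
a = sin²(Δφ/2) + cos φ₁ · cos φ₂ · sin²(Δλ/2) = 0.681406.
c = 2·atan2(√a, √(1−a)) = 1.94208 rad → d = 6371·c ≈ 12372.99 km.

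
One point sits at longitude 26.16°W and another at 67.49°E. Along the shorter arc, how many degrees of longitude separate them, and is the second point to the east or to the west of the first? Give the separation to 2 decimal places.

Raw difference: 67.49 − -26.16 = 93.65°.
Normalise into (−180°, 180°]: 93.65° stays 93.65°.
Positive ⇒ the second point lies to the east; separation 93.65°.

93.65° east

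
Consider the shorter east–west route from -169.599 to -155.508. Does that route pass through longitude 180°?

No

Signed shortest Δλ = ((-155.508 − -169.599 + 180) mod 360) − 180 = 14.091°.
Going east by 14.091° from -169.599° reaches -155.508° without touching 180°.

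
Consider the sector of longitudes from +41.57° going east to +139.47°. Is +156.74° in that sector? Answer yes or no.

No

Band width going east from +41.57° to +139.47°: ((139.47 − 41.57) mod 360) = 97.90°.
Offset of +156.74° east of the west edge: ((156.74 − 41.57) mod 360) = 115.17°.
115.17° > 97.90° ⇒ outside.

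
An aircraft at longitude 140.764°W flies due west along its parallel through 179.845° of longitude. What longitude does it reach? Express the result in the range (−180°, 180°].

39.391°E

Start at -140.764°; shift −179.845° → -320.609°.
-320.609° lies outside (−180°, 180°]; add 360° → +39.391°.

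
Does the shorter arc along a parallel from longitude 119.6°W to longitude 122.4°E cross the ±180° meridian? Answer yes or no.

Yes

Naïve |122.4 − -119.6| = 242.0° > 180°, so the shorter arc goes the other way round — across 180°.
Signed shortest Δλ = ((122.4 − -119.6 + 180) mod 360) − 180 = -118.0°.
Going west by 118.0° from -119.6° passes through 180° before reaching +122.4°.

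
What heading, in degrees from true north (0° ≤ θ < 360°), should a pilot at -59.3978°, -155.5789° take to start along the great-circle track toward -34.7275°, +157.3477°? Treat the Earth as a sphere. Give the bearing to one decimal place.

287.7°

Δλ = 157.3477 − -155.5789 = 312.9266°; wrapped into (−180°, 180°]: -47.0734°.
θ = atan2( sin Δλ · cos φ₂ , cos φ₁ · sin φ₂ − sin φ₁ · cos φ₂ · cos Δλ )
  = atan2(-0.60180, 0.19178) = -72.324° → normalised to [0°, 360°): 287.676°.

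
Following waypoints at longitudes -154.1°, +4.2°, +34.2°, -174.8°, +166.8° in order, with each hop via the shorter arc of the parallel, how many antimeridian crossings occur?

2

Leg 1: -154.1° → +4.2°, shortest Δλ = 158.3° (east) — does not cross 180°.
Leg 2: +4.2° → +34.2°, shortest Δλ = 30.0° (east) — does not cross 180°.
Leg 3: +34.2° → -174.8°, shortest Δλ = 151.0° (east) — crosses 180°.
Leg 4: -174.8° → +166.8°, shortest Δλ = -18.4° (west) — crosses 180°.
Total crossings: 2.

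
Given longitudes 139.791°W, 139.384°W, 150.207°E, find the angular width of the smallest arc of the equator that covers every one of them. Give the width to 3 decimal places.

70.409°

Sort the longitudes: -139.791°, -139.384°, +150.207°.
Eastward gaps between consecutive values (wrapping around): 0.407°, 289.591°, 70.002°.
Largest gap = 289.591° ⇒ minimal covering band is its complement: 360° − 289.591° = 70.409°.
Band runs from +150.207° eastward to -139.384°, crossing the antimeridian.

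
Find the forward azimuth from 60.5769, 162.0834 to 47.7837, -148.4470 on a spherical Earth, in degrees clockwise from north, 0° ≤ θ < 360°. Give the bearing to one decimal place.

91.9°

Δλ = -148.4470 − 162.0834 = -310.5304°; wrapped into (−180°, 180°]: 49.4696°.
θ = atan2( sin Δλ · cos φ₂ , cos φ₁ · sin φ₂ − sin φ₁ · cos φ₂ · cos Δλ )
  = atan2(0.51071, -0.01650) = 91.851° → normalised to [0°, 360°): 91.851°.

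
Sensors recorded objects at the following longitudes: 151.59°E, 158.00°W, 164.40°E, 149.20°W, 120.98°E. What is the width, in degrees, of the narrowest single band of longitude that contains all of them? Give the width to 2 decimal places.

Sort the longitudes: -158.00°, -149.20°, +120.98°, +151.59°, +164.40°.
Eastward gaps between consecutive values (wrapping around): 8.80°, 270.18°, 30.61°, 12.81°, 37.60°.
Largest gap = 270.18° ⇒ minimal covering band is its complement: 360° − 270.18° = 89.82°.
Band runs from +120.98° eastward to -149.20°, crossing the antimeridian.

89.82°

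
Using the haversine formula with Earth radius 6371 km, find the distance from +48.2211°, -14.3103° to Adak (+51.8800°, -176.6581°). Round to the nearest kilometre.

8759 km

Δλ = -176.6581 − -14.3103 = -162.3478°.
Δφ = 51.8800 − 48.2211 = 3.6589°.
a = sin²(Δφ/2) + cos φ₁ · cos φ₂ · sin²(Δλ/2) = 0.402624.
c = 2·atan2(√a, √(1−a)) = 1.37479 rad → d = 6371·c ≈ 8758.80 km.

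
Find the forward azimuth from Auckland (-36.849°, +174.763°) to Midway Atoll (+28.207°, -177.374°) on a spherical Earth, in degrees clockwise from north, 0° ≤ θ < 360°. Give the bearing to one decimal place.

7.6°

Δλ = -177.374 − 174.763 = -352.137°; wrapped into (−180°, 180°]: 7.863°.
θ = atan2( sin Δλ · cos φ₂ , cos φ₁ · sin φ₂ − sin φ₁ · cos φ₂ · cos Δλ )
  = atan2(0.12056, 0.90175) = 7.615° → normalised to [0°, 360°): 7.615°.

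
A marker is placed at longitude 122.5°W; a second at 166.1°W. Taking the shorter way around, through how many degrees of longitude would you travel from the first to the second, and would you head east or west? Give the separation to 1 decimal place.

Raw difference: -166.1 − -122.5 = -43.6°.
Normalise into (−180°, 180°]: -43.6° stays -43.6°.
Negative ⇒ the second point lies to the west; separation 43.6°.

43.6° west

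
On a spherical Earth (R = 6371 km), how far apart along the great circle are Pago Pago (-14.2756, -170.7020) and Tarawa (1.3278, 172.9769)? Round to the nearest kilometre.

2498 km

Δλ = 172.9769 − -170.7020 = 343.6789°; wrapped into (−180°, 180°]: -16.3211°.
Δφ = 1.3278 − -14.2756 = 15.6034°.
a = sin²(Δφ/2) + cos φ₁ · cos φ₂ · sin²(Δλ/2) = 0.037948.
c = 2·atan2(√a, √(1−a)) = 0.39211 rad → d = 6371·c ≈ 2498.16 km.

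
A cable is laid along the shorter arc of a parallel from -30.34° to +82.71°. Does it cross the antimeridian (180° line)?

Signed shortest Δλ = ((82.71 − -30.34 + 180) mod 360) − 180 = 113.05°.
Going east by 113.05° from -30.34° reaches +82.71° without touching 180°.

No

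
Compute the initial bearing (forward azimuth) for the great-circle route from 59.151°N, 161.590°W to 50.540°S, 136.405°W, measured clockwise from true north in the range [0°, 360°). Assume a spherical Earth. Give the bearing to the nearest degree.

163°

Δλ = -136.405 − -161.590 = 25.185°.
θ = atan2( sin Δλ · cos φ₂ , cos φ₁ · sin φ₂ − sin φ₁ · cos φ₂ · cos Δλ )
  = atan2(0.27045, -0.88966) = 163.091° → normalised to [0°, 360°): 163.091°.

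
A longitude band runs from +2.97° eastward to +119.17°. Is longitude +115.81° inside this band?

Yes

Band width going east from +2.97° to +119.17°: ((119.17 − 2.97) mod 360) = 116.20°.
Offset of +115.81° east of the west edge: ((115.81 − 2.97) mod 360) = 112.84°.
112.84° ≤ 116.20° ⇒ inside.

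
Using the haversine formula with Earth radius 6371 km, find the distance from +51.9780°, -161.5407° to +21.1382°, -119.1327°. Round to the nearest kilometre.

Δλ = -119.1327 − -161.5407 = 42.4080°.
Δφ = 21.1382 − 51.9780 = -30.8398°.
a = sin²(Δφ/2) + cos φ₁ · cos φ₂ · sin²(Δλ/2) = 0.145856.
c = 2·atan2(√a, √(1−a)) = 0.78373 rad → d = 6371·c ≈ 4993.12 km.

4993 km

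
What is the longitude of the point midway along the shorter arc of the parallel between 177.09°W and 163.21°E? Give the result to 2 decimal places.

Signed shortest Δλ from -177.09° to +163.21° is -19.70°.
Midpoint longitude = -177.09° + (-19.70°)/2 = -177.09° − 9.85° = -186.94°.
Normalise into (−180°, 180°]: +173.06°.
(The naïve average (-177.09 + +163.21)/2 = -6.94° is on the wrong side of the globe.)

173.06°E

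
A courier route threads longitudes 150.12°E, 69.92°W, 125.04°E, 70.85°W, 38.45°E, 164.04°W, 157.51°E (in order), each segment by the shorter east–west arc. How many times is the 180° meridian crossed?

Leg 1: +150.12° → -69.92°, shortest Δλ = 139.96° (east) — crosses 180°.
Leg 2: -69.92° → +125.04°, shortest Δλ = -165.04° (west) — crosses 180°.
Leg 3: +125.04° → -70.85°, shortest Δλ = 164.11° (east) — crosses 180°.
Leg 4: -70.85° → +38.45°, shortest Δλ = 109.3° (east) — does not cross 180°.
Leg 5: +38.45° → -164.04°, shortest Δλ = 157.51° (east) — crosses 180°.
Leg 6: -164.04° → +157.51°, shortest Δλ = -38.45° (west) — crosses 180°.
Total crossings: 5.

5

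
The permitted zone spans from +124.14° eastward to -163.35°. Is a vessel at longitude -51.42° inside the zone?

No

Band width going east from +124.14° to -163.35°: ((-163.35 − 124.14) mod 360) = 72.51°.
Offset of -51.42° east of the west edge: ((-51.42 − 124.14) mod 360) = 184.44°.
184.44° > 72.51° ⇒ outside.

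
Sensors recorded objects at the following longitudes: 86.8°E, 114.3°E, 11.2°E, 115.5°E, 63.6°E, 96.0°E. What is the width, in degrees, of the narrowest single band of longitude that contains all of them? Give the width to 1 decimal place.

104.3°

Sort the longitudes: +11.2°, +63.6°, +86.8°, +96.0°, +114.3°, +115.5°.
Eastward gaps between consecutive values (wrapping around): 52.4°, 23.2°, 9.2°, 18.3°, 1.2°, 255.7°.
Largest gap = 255.7° ⇒ minimal covering band is its complement: 360° − 255.7° = 104.3°.
Band runs from +11.2° eastward to +115.5°.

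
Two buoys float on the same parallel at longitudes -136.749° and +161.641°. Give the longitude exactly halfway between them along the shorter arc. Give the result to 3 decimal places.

-167.554°

Signed shortest Δλ from -136.749° to +161.641° is -61.610°.
Midpoint longitude = -136.749° + (-61.610°)/2 = -136.749° − 30.805° = -167.554°.
(The naïve average (-136.749 + +161.641)/2 = 12.446° is on the wrong side of the globe.)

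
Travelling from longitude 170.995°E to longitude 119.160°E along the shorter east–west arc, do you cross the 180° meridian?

No

Signed shortest Δλ = ((119.160 − 170.995 + 180) mod 360) − 180 = -51.835°.
Going west by 51.835° from +170.995° reaches +119.160° without touching 180°.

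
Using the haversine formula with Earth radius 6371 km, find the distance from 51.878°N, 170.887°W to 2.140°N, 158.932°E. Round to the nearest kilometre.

Δλ = 158.932 − -170.887 = 329.819°; wrapped into (−180°, 180°]: -30.181°.
Δφ = 2.140 − 51.878 = -49.738°.
a = sin²(Δφ/2) + cos φ₁ · cos φ₂ · sin²(Δλ/2) = 0.218672.
c = 2·atan2(√a, √(1−a)) = 0.97320 rad → d = 6371·c ≈ 6200.26 km.

6200 km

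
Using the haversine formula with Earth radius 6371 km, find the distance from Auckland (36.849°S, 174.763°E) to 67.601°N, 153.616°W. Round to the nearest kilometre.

Δλ = -153.616 − 174.763 = -328.379°; wrapped into (−180°, 180°]: 31.621°.
Δφ = 67.601 − -36.849 = 104.450°.
a = sin²(Δφ/2) + cos φ₁ · cos φ₂ · sin²(Δλ/2) = 0.647403.
c = 2·atan2(√a, √(1−a)) = 1.87005 rad → d = 6371·c ≈ 11914.08 km.

11914 km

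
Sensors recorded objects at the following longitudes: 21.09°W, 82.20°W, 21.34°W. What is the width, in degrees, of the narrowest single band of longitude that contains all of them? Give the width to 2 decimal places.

61.11°

Sort the longitudes: -82.20°, -21.34°, -21.09°.
Eastward gaps between consecutive values (wrapping around): 60.86°, 0.25°, 298.89°.
Largest gap = 298.89° ⇒ minimal covering band is its complement: 360° − 298.89° = 61.11°.
Band runs from -82.20° eastward to -21.09°.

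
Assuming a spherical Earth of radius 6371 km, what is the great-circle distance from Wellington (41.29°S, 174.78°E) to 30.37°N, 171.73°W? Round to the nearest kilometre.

8088 km

Δλ = -171.73 − 174.78 = -346.51°; wrapped into (−180°, 180°]: 13.49°.
Δφ = 30.37 − -41.29 = 71.66°.
a = sin²(Δφ/2) + cos φ₁ · cos φ₂ · sin²(Δλ/2) = 0.351615.
c = 2·atan2(√a, √(1−a)) = 1.26949 rad → d = 6371·c ≈ 8087.91 km.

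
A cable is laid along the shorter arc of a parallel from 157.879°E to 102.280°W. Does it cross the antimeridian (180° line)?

Naïve |-102.280 − 157.879| = 260.159° > 180°, so the shorter arc goes the other way round — across 180°.
Signed shortest Δλ = ((-102.280 − 157.879 + 180) mod 360) − 180 = 99.841°.
Going east by 99.841° from +157.879° passes through 180° before reaching -102.280°.

Yes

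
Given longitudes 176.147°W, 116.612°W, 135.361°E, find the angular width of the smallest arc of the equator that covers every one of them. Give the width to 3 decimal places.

108.027°

Sort the longitudes: -176.147°, -116.612°, +135.361°.
Eastward gaps between consecutive values (wrapping around): 59.535°, 251.973°, 48.492°.
Largest gap = 251.973° ⇒ minimal covering band is its complement: 360° − 251.973° = 108.027°.
Band runs from +135.361° eastward to -116.612°, crossing the antimeridian.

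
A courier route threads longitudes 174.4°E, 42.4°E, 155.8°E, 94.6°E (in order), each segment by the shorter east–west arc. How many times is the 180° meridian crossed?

0

Leg 1: +174.4° → +42.4°, shortest Δλ = -132.0° (west) — does not cross 180°.
Leg 2: +42.4° → +155.8°, shortest Δλ = 113.4° (east) — does not cross 180°.
Leg 3: +155.8° → +94.6°, shortest Δλ = -61.2° (west) — does not cross 180°.
Total crossings: 0.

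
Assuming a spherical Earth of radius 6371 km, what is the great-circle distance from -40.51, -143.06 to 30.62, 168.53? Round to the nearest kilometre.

Δλ = 168.53 − -143.06 = 311.59°; wrapped into (−180°, 180°]: -48.41°.
Δφ = 30.62 − -40.51 = 71.13°.
a = sin²(Δφ/2) + cos φ₁ · cos φ₂ · sin²(Δλ/2) = 0.448275.
c = 2·atan2(√a, √(1−a)) = 1.46716 rad → d = 6371·c ≈ 9347.28 km.

9347 km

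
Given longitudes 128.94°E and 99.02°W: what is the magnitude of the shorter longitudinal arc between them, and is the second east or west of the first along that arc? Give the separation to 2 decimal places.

Raw difference: -99.02 − 128.94 = -227.96°.
Normalise into (−180°, 180°]: -227.96° + 360° = 132.04°.
Positive ⇒ the second point lies to the east; separation 132.04°.

132.04° east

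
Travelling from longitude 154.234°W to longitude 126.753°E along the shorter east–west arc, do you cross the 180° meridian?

Yes

Naïve |126.753 − -154.234| = 280.987° > 180°, so the shorter arc goes the other way round — across 180°.
Signed shortest Δλ = ((126.753 − -154.234 + 180) mod 360) − 180 = -79.013°.
Going west by 79.013° from -154.234° passes through 180° before reaching +126.753°.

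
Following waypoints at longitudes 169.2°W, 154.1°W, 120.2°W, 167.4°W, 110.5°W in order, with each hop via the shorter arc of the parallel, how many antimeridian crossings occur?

Leg 1: -169.2° → -154.1°, shortest Δλ = 15.1° (east) — does not cross 180°.
Leg 2: -154.1° → -120.2°, shortest Δλ = 33.9° (east) — does not cross 180°.
Leg 3: -120.2° → -167.4°, shortest Δλ = -47.2° (west) — does not cross 180°.
Leg 4: -167.4° → -110.5°, shortest Δλ = 56.9° (east) — does not cross 180°.
Total crossings: 0.

0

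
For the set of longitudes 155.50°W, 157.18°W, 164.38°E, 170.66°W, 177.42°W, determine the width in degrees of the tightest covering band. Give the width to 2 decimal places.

Sort the longitudes: -177.42°, -170.66°, -157.18°, -155.50°, +164.38°.
Eastward gaps between consecutive values (wrapping around): 6.76°, 13.48°, 1.68°, 319.88°, 18.20°.
Largest gap = 319.88° ⇒ minimal covering band is its complement: 360° − 319.88° = 40.12°.
Band runs from +164.38° eastward to -155.50°, crossing the antimeridian.

40.12°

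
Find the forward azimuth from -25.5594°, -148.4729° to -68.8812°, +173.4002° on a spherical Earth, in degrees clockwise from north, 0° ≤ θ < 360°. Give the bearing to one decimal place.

Δλ = 173.4002 − -148.4729 = 321.8731°; wrapped into (−180°, 180°]: -38.1269°.
θ = atan2( sin Δλ · cos φ₂ , cos φ₁ · sin φ₂ − sin φ₁ · cos φ₂ · cos Δλ )
  = atan2(-0.22245, -0.71926) = -162.814° → normalised to [0°, 360°): 197.186°.

197.2°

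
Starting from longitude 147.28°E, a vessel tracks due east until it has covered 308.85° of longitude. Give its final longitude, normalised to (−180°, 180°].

96.13°E

Start at +147.28°; shift +308.85° → +456.13°.
+456.13° lies outside (−180°, 180°]; subtract 360° → +96.13°.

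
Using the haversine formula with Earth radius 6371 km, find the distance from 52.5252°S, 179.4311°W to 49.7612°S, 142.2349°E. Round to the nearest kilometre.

Δλ = 142.2349 − -179.4311 = 321.6660°; wrapped into (−180°, 180°]: -38.3340°.
Δφ = -49.7612 − -52.5252 = 2.7640°.
a = sin²(Δφ/2) + cos φ₁ · cos φ₂ · sin²(Δλ/2) = 0.042947.
c = 2·atan2(√a, √(1−a)) = 0.41750 rad → d = 6371·c ≈ 2659.90 km.

2660 km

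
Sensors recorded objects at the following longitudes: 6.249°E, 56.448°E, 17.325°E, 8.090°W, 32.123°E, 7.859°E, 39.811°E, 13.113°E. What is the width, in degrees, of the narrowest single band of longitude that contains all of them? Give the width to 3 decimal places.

Sort the longitudes: -8.090°, +6.249°, +7.859°, +13.113°, +17.325°, +32.123°, +39.811°, +56.448°.
Eastward gaps between consecutive values (wrapping around): 14.339°, 1.610°, 5.254°, 4.212°, 14.798°, 7.688°, 16.637°, 295.462°.
Largest gap = 295.462° ⇒ minimal covering band is its complement: 360° − 295.462° = 64.538°.
Band runs from -8.090° eastward to +56.448°.

64.538°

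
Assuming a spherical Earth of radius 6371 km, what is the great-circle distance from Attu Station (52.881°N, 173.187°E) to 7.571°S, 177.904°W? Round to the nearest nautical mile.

Δλ = -177.904 − 173.187 = -351.091°; wrapped into (−180°, 180°]: 8.909°.
Δφ = -7.571 − 52.881 = -60.452°.
a = sin²(Δφ/2) + cos φ₁ · cos φ₂ · sin²(Δλ/2) = 0.257032.
c = 2·atan2(√a, √(1−a)) = 1.06336 rad → d = 6371·c ≈ 6774.69 km ≈ 3658.04 nmi.

3658 nmi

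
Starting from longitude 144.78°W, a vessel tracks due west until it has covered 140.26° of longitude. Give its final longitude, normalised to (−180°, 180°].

Start at -144.78°; shift −140.26° → -285.04°.
-285.04° lies outside (−180°, 180°]; add 360° → +74.96°.

74.96°E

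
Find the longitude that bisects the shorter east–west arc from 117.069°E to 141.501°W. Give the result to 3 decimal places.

Signed shortest Δλ from +117.069° to -141.501° is +101.430°.
Midpoint longitude = +117.069° + (+101.430°)/2 = +117.069° + 50.715° = +167.784°.
(The naïve average (+117.069 + -141.501)/2 = -12.216° is on the wrong side of the globe.)

167.784°E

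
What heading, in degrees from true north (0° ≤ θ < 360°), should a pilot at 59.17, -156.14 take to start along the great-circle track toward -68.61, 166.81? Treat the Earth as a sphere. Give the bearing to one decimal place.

196.8°

Δλ = 166.81 − -156.14 = 322.95°; wrapped into (−180°, 180°]: -37.05°.
θ = atan2( sin Δλ · cos φ₂ , cos φ₁ · sin φ₂ − sin φ₁ · cos φ₂ · cos Δλ )
  = atan2(-0.21974, -0.72714) = -163.185° → normalised to [0°, 360°): 196.815°.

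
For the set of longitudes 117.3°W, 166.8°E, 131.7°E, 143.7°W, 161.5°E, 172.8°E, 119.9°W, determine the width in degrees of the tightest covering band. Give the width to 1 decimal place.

Sort the longitudes: -143.7°, -119.9°, -117.3°, +131.7°, +161.5°, +166.8°, +172.8°.
Eastward gaps between consecutive values (wrapping around): 23.8°, 2.6°, 249.0°, 29.8°, 5.3°, 6.0°, 43.5°.
Largest gap = 249.0° ⇒ minimal covering band is its complement: 360° − 249.0° = 111.0°.
Band runs from +131.7° eastward to -117.3°, crossing the antimeridian.

111.0°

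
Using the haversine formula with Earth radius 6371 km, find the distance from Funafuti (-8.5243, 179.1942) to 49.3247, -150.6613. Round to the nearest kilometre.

Δλ = -150.6613 − 179.1942 = -329.8555°; wrapped into (−180°, 180°]: 30.1445°.
Δφ = 49.3247 − -8.5243 = 57.8490°.
a = sin²(Δφ/2) + cos φ₁ · cos φ₂ · sin²(Δλ/2) = 0.277509.
c = 2·atan2(√a, √(1−a)) = 1.10964 rad → d = 6371·c ≈ 7069.53 km.

7070 km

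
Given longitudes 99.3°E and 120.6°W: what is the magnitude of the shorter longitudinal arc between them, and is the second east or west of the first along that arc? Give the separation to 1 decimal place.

140.1° east

Raw difference: -120.6 − 99.3 = -219.9°.
Normalise into (−180°, 180°]: -219.9° + 360° = 140.1°.
Positive ⇒ the second point lies to the east; separation 140.1°.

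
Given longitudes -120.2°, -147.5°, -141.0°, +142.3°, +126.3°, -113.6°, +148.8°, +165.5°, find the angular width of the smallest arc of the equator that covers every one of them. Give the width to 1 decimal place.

120.1°

Sort the longitudes: -147.5°, -141.0°, -120.2°, -113.6°, +126.3°, +142.3°, +148.8°, +165.5°.
Eastward gaps between consecutive values (wrapping around): 6.5°, 20.8°, 6.6°, 239.9°, 16.0°, 6.5°, 16.7°, 47.0°.
Largest gap = 239.9° ⇒ minimal covering band is its complement: 360° − 239.9° = 120.1°.
Band runs from +126.3° eastward to -113.6°, crossing the antimeridian.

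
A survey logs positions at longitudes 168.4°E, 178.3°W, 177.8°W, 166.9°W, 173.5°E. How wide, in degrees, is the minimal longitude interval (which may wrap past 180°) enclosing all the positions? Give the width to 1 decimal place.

Sort the longitudes: -178.3°, -177.8°, -166.9°, +168.4°, +173.5°.
Eastward gaps between consecutive values (wrapping around): 0.5°, 10.9°, 335.3°, 5.1°, 8.2°.
Largest gap = 335.3° ⇒ minimal covering band is its complement: 360° − 335.3° = 24.7°.
Band runs from +168.4° eastward to -166.9°, crossing the antimeridian.

24.7°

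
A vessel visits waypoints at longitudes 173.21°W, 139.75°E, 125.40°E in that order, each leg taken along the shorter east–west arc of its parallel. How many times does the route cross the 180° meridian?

1

Leg 1: -173.21° → +139.75°, shortest Δλ = -47.04° (west) — crosses 180°.
Leg 2: +139.75° → +125.40°, shortest Δλ = -14.35° (west) — does not cross 180°.
Total crossings: 1.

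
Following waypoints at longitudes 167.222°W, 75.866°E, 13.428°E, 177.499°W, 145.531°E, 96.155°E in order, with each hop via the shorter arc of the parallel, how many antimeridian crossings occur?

Leg 1: -167.222° → +75.866°, shortest Δλ = -116.912° (west) — crosses 180°.
Leg 2: +75.866° → +13.428°, shortest Δλ = -62.438° (west) — does not cross 180°.
Leg 3: +13.428° → -177.499°, shortest Δλ = 169.073° (east) — crosses 180°.
Leg 4: -177.499° → +145.531°, shortest Δλ = -36.97° (west) — crosses 180°.
Leg 5: +145.531° → +96.155°, shortest Δλ = -49.376° (west) — does not cross 180°.
Total crossings: 3.

3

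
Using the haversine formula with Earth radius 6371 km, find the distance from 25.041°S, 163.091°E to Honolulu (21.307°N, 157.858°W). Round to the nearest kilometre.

Δλ = -157.858 − 163.091 = -320.949°; wrapped into (−180°, 180°]: 39.051°.
Δφ = 21.307 − -25.041 = 46.348°.
a = sin²(Δφ/2) + cos φ₁ · cos φ₂ · sin²(Δλ/2) = 0.249151.
c = 2·atan2(√a, √(1−a)) = 1.04524 rad → d = 6371·c ≈ 6659.20 km.

6659 km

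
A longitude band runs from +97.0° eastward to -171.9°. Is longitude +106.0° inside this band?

Yes

Band width going east from +97.0° to -171.9°: ((-171.9 − 97.0) mod 360) = 91.1°.
Offset of +106.0° east of the west edge: ((106.0 − 97.0) mod 360) = 9.0°.
9.0° ≤ 91.1° ⇒ inside.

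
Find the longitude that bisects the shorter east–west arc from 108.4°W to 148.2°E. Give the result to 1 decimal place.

160.1°W

Signed shortest Δλ from -108.4° to +148.2° is -103.4°.
Midpoint longitude = -108.4° + (-103.4°)/2 = -108.4° − 51.7° = -160.1°.
(The naïve average (-108.4 + +148.2)/2 = 19.9° is on the wrong side of the globe.)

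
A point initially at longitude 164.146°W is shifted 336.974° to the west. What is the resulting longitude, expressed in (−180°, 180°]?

Start at -164.146°; shift −336.974° → -501.120°.
-501.120° lies outside (−180°, 180°]; add 360° → -141.120°.

141.120°W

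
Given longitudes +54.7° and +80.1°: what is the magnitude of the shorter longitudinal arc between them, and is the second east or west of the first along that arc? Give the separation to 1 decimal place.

25.4° east

Raw difference: 80.1 − 54.7 = 25.4°.
Normalise into (−180°, 180°]: 25.4° stays 25.4°.
Positive ⇒ the second point lies to the east; separation 25.4°.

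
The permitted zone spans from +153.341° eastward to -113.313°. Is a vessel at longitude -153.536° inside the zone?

Yes

Band width going east from +153.341° to -113.313°: ((-113.313 − 153.341) mod 360) = 93.346°.
Offset of -153.536° east of the west edge: ((-153.536 − 153.341) mod 360) = 53.123°.
53.123° ≤ 93.346° ⇒ inside.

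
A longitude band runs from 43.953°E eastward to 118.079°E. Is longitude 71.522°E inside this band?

Band width going east from +43.953° to +118.079°: ((118.079 − 43.953) mod 360) = 74.126°.
Offset of +71.522° east of the west edge: ((71.522 − 43.953) mod 360) = 27.569°.
27.569° ≤ 74.126° ⇒ inside.

Yes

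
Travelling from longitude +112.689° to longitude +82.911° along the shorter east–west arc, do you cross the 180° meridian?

Signed shortest Δλ = ((82.911 − 112.689 + 180) mod 360) − 180 = -29.778°.
Going west by 29.778° from +112.689° reaches +82.911° without touching 180°.

No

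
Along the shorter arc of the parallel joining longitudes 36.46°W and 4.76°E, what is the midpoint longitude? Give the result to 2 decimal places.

Signed shortest Δλ from -36.46° to +4.76° is +41.22°.
Midpoint longitude = -36.46° + (+41.22°)/2 = -36.46° + 20.61° = -15.85°.

15.85°W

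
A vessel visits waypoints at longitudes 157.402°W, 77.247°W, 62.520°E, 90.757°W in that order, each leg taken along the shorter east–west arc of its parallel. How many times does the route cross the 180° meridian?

Leg 1: -157.402° → -77.247°, shortest Δλ = 80.155° (east) — does not cross 180°.
Leg 2: -77.247° → +62.520°, shortest Δλ = 139.767° (east) — does not cross 180°.
Leg 3: +62.520° → -90.757°, shortest Δλ = -153.277° (west) — does not cross 180°.
Total crossings: 0.

0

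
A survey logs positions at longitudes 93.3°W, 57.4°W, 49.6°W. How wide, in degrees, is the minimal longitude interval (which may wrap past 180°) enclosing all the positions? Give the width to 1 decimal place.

Sort the longitudes: -93.3°, -57.4°, -49.6°.
Eastward gaps between consecutive values (wrapping around): 35.9°, 7.8°, 316.3°.
Largest gap = 316.3° ⇒ minimal covering band is its complement: 360° − 316.3° = 43.7°.
Band runs from -93.3° eastward to -49.6°.

43.7°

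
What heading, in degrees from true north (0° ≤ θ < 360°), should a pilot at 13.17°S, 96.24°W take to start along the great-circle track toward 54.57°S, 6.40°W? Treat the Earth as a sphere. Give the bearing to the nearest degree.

Δλ = -6.40 − -96.24 = 89.84°.
θ = atan2( sin Δλ · cos φ₂ , cos φ₁ · sin φ₂ − sin φ₁ · cos φ₂ · cos Δλ )
  = atan2(0.57971, -0.79302) = 143.833° → normalised to [0°, 360°): 143.833°.

144°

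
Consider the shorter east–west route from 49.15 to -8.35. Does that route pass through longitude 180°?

Signed shortest Δλ = ((-8.35 − 49.15 + 180) mod 360) − 180 = -57.5°.
Going west by 57.5° from +49.15° reaches -8.35° without touching 180°.

No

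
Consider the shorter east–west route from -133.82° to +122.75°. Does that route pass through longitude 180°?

Yes

Naïve |122.75 − -133.82| = 256.57° > 180°, so the shorter arc goes the other way round — across 180°.
Signed shortest Δλ = ((122.75 − -133.82 + 180) mod 360) − 180 = -103.43°.
Going west by 103.43° from -133.82° passes through 180° before reaching +122.75°.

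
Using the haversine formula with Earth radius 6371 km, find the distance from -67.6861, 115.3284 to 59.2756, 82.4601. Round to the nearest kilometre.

Δλ = 82.4601 − 115.3284 = -32.8683°.
Δφ = 59.2756 − -67.6861 = 126.9617°.
a = sin²(Δφ/2) + cos φ₁ · cos φ₂ · sin²(Δλ/2) = 0.816167.
c = 2·atan2(√a, √(1−a)) = 2.25536 rad → d = 6371·c ≈ 14368.89 km.

14369 km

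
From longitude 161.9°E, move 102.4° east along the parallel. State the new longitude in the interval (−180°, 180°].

95.7°W

Start at +161.9°; shift +102.4° → +264.3°.
+264.3° lies outside (−180°, 180°]; subtract 360° → -95.7°.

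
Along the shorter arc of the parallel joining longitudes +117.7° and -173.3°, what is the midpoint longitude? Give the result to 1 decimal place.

Signed shortest Δλ from +117.7° to -173.3° is +69.0°.
Midpoint longitude = +117.7° + (+69.0°)/2 = +117.7° + 34.5° = +152.2°.
(The naïve average (+117.7 + -173.3)/2 = -27.8° is on the wrong side of the globe.)

+152.2°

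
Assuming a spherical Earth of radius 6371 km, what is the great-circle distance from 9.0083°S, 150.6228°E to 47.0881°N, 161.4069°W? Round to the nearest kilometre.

7827 km

Δλ = -161.4069 − 150.6228 = -312.0297°; wrapped into (−180°, 180°]: 47.9703°.
Δφ = 47.0881 − -9.0083 = 56.0964°.
a = sin²(Δφ/2) + cos φ₁ · cos φ₂ · sin²(Δλ/2) = 0.332223.
c = 2·atan2(√a, √(1−a)) = 1.22860 rad → d = 6371·c ≈ 7827.42 km.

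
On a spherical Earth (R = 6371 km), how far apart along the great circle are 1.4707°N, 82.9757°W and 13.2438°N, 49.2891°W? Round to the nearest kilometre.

3931 km

Δλ = -49.2891 − -82.9757 = 33.6866°.
Δφ = 13.2438 − 1.4707 = 11.7731°.
a = sin²(Δφ/2) + cos φ₁ · cos φ₂ · sin²(Δλ/2) = 0.092217.
c = 2·atan2(√a, √(1−a)) = 0.61709 rad → d = 6371·c ≈ 3931.47 km.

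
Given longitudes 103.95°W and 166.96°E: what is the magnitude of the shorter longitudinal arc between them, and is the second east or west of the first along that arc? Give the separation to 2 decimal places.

Raw difference: 166.96 − -103.95 = 270.91°.
Normalise into (−180°, 180°]: 270.91° − 360° = -89.09°.
Negative ⇒ the second point lies to the west; separation 89.09°.

89.09° west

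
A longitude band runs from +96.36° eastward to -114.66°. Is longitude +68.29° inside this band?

Band width going east from +96.36° to -114.66°: ((-114.66 − 96.36) mod 360) = 148.98°.
Offset of +68.29° east of the west edge: ((68.29 − 96.36) mod 360) = 331.93°.
331.93° > 148.98° ⇒ outside.

No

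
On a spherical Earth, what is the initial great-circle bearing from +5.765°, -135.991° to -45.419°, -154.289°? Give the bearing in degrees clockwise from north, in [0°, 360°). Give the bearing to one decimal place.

195.9°

Δλ = -154.289 − -135.991 = -18.298°.
θ = atan2( sin Δλ · cos φ₂ , cos φ₁ · sin φ₂ − sin φ₁ · cos φ₂ · cos Δλ )
  = atan2(-0.22037, -0.77560) = -164.138° → normalised to [0°, 360°): 195.862°.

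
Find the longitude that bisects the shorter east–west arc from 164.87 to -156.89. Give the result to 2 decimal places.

Signed shortest Δλ from +164.87° to -156.89° is +38.24°.
Midpoint longitude = +164.87° + (+38.24°)/2 = +164.87° + 19.12° = +183.99°.
Normalise into (−180°, 180°]: -176.01°.
(The naïve average (+164.87 + -156.89)/2 = 3.99° is on the wrong side of the globe.)

-176.01°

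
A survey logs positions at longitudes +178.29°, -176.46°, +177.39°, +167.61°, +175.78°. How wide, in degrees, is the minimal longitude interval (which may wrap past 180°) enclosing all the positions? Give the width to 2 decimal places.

Sort the longitudes: -176.46°, +167.61°, +175.78°, +177.39°, +178.29°.
Eastward gaps between consecutive values (wrapping around): 344.07°, 8.17°, 1.61°, 0.90°, 5.25°.
Largest gap = 344.07° ⇒ minimal covering band is its complement: 360° − 344.07° = 15.93°.
Band runs from +167.61° eastward to -176.46°, crossing the antimeridian.

15.93°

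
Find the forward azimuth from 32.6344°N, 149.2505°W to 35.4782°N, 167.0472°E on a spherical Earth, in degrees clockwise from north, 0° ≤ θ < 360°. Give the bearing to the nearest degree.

Δλ = 167.0472 − -149.2505 = 316.2977°; wrapped into (−180°, 180°]: -43.7023°.
θ = atan2( sin Δλ · cos φ₂ , cos φ₁ · sin φ₂ − sin φ₁ · cos φ₂ · cos Δλ )
  = atan2(-0.56263, 0.17129) = -73.068° → normalised to [0°, 360°): 286.932°.

287°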